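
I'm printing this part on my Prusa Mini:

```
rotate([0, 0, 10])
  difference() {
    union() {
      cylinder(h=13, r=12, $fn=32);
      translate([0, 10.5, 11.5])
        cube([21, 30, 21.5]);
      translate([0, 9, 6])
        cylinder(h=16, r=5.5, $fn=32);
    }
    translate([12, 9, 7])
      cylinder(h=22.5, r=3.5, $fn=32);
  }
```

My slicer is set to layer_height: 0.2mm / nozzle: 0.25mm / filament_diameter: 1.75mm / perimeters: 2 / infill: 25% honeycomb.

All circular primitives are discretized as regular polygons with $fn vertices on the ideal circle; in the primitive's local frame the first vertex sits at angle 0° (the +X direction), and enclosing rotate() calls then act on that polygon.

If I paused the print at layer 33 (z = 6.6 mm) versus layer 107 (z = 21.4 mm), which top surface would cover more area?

Layer 33 (z = 6.6): the r=12 cylinder gives a regular 32-gon of circumradius 12 (constant along its height) (area = (32/2)·12.000²·sin(360°/32) = 449.49 mm²); the cube at (0, 10.5) does not reach this height (z outside [11.5, 33]); the r=5.5 cylinder at (0, 9) gives a regular 32-gon of circumradius 5.5 (constant along its height) (area = (32/2)·5.500²·sin(360°/32) = 94.42 mm²); Taking the union: the regions partially overlap — summed areas 543.91 mm² minus the doubly-counted overlap 74.64 mm² gives 469.27 mm² — area = 469.27 mm²; the cylinder at (12, 9) does not reach this height (z outside [7, 29.5]); Taking the first minus the rest: none of the subtracted shapes is present at this height, so that combined region is unchanged — area = 469.27 mm²; (whole slice rotated 10° about Z — lengths, areas and connectivity unchanged). So its area = 469.27 mm². Layer 107 (z = 21.4): the cylinder is not intersected at this z (z outside [0, 13]); the cube at (0, 10.5) is present — its section is the full 21×30 rectangle (area 630.00 mm²); the cylinder at (0, 9): section is a regular 32-gon, circumradius r=5.5 (area = (32/2)·5.500²·sin(360°/32) = 94.42 mm²); Taking the union: the regions partially overlap — summed areas 724.42 mm² minus the doubly-counted overlap 15.49 mm² gives 708.94 mm² — area = 708.94 mm²; the cylinder at (12, 9): section is a regular 32-gon, circumradius r=3.5 (area = (32/2)·3.500²·sin(360°/32) = 38.24 mm²); After the difference (first − rest): starting from the result so far (708.94 mm²), the r=3.5 cylinder at (12, 9) partially overlaps it — only the 8.98 mm² overlap (of its 38.24 mm²) is removed, clipping the outline — area = 699.96 mm²; (rotated 10° about Z; rotation is an isometry so areas/perimeters/island counts are preserved). So its area = 699.96 mm². Layer 107 is larger (699.96 vs 469.27 mm²).

layer 107 (z = 21.4 mm)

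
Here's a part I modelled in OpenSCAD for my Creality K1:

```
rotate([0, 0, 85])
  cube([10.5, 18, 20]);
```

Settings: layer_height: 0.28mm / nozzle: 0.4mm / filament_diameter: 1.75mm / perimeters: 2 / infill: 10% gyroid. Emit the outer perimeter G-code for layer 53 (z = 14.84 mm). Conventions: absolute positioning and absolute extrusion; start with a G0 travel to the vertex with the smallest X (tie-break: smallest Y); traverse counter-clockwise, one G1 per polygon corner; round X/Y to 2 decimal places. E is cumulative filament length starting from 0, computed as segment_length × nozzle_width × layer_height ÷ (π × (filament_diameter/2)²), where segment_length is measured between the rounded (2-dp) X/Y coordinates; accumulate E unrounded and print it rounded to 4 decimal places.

At z = 14.84 mm: the cube is present — its section is the full 10.5×18 rectangle; (whole slice rotated 85° about Z — lengths, areas and connectivity unchanged). The outline is a single polygon with 4 vertices. Extrusion per mm of travel: 0.4 × 0.28 / (π × 0.875²) = 0.046564. Accumulating E over each segment gives final E = 2.6545.

G0 X-17.93 Y1.57 Z14.84
G1 X0.00 Y0.00 E0.8381
G1 X0.92 Y10.46 E1.3270
G1 X-17.02 Y12.03 E2.1656
G1 X-17.93 Y1.57 E2.6545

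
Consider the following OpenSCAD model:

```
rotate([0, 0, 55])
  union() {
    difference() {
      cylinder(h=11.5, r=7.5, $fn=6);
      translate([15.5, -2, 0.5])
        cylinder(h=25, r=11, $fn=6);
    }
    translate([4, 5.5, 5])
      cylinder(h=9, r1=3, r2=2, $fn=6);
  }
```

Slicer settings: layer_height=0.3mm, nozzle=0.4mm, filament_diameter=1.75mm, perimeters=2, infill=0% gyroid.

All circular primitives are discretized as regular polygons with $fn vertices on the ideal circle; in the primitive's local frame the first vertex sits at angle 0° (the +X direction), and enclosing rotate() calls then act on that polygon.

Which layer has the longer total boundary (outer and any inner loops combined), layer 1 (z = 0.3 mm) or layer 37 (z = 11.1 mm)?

Layer 1 (z = 0.3): the r=7.5 cylinder contributes a regular 6-gon of circumradius 7.5 (perimeter = 2·6·7.500·sin(180°/6) = 45.00 mm); the cylinder at (15.5, -2) does not reach this height (z outside [0.5, 25.5]); After the difference (first − rest): none of the subtracted shapes is present at this height, so the r=7.5 cylinder is unchanged — boundary = 45.00 mm; the cone at (4, 5.5) does not reach this height (z outside [5, 14]); Merging all regions: only that combined region is present, so the union is just that shape — boundary = 45.00 mm; (rotated 55° about Z; rotation is an isometry so areas/perimeters/island counts are preserved). So its perimeter = 45.00 mm. Layer 37 (z = 11.1): the r=7.5 cylinder gives a regular 6-gon of circumradius 7.5 (constant along its height) (perimeter = 2·6·7.500·sin(180°/6) = 45.00 mm); the r=11 cylinder at (15.5, -2) gives a regular 6-gon of circumradius 11 (constant along its height) (perimeter = 2·6·11.000·sin(180°/6) = 66.00 mm); After the difference (first − rest): starting from the r=7.5 cylinder, the r=11 cylinder at (15.5, -2) partially overlaps it — only the 6.64 mm² overlap (of its 314.37 mm²) is removed, clipping the outline — boundary = 45.00 mm; the cone at (4, 5.5) contributes a regular 6-gon of circumradius 2.322 (interpolated between r1=3 and r2=2 at t=0.678) (perimeter = 2·6·2.322·sin(180°/6) = 13.93 mm); Taking the union: the regions partially overlap (shared area 7.34 mm²), so the edge portions inside another operand are dropped and the merged outline is re-measured after clipping — boundary = 48.17 mm; (rotated 55° about Z; rotation is an isometry so areas/perimeters/island counts are preserved). So its perimeter = 48.17 mm. Layer 37 is larger (48.17 vs 45.00 mm).

layer 37 (z = 11.1 mm)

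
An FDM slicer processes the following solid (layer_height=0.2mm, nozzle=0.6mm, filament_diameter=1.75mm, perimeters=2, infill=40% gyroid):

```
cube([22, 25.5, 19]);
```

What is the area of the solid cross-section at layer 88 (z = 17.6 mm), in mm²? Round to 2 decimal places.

At z = 17.6 mm: the 22×25.5 cube contributes its full rectangle (area 561.00 mm²). Overall, the cross-section is a single solid region. Net area = 561.00 mm².

561.00 mm²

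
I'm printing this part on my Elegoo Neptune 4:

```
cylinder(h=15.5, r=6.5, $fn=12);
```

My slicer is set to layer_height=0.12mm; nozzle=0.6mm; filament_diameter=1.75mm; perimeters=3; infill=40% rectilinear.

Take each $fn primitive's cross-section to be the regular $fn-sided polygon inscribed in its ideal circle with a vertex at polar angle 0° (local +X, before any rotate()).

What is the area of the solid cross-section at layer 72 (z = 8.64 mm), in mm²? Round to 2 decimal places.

126.75 mm²

At z = 8.64 mm: the r=6.5 cylinder contributes a regular 12-gon of circumradius 6.5 (area = (12/2)·6.500²·sin(360°/12) = 126.75 mm²). Overall, the cross-section is a single solid region. Net area = 126.75 mm².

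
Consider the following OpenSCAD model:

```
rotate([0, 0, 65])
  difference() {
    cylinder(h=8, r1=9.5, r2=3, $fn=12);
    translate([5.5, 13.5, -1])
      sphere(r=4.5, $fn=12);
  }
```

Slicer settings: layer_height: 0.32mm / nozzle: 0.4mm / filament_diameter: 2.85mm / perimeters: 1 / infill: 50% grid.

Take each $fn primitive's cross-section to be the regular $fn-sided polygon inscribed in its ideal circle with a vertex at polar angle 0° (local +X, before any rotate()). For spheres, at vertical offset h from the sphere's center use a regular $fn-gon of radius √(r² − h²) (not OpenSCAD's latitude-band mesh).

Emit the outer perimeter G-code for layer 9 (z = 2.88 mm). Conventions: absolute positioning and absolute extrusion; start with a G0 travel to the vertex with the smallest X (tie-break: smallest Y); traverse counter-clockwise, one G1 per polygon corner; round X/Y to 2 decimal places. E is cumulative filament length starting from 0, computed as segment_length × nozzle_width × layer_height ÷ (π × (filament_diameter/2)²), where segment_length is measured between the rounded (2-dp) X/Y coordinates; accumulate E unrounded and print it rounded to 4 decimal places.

G0 X-7.13 Y-0.62 Z2.88
G1 X-5.87 Y-4.11 E0.0744
G1 X-3.03 Y-6.49 E0.1488
G1 X0.62 Y-7.13 E0.2231
G1 X4.11 Y-5.87 E0.2976
G1 X6.49 Y-3.03 E0.3719
G1 X7.13 Y0.62 E0.4463
G1 X5.87 Y4.11 E0.5207
G1 X3.03 Y6.49 E0.5951
G1 X-0.62 Y7.13 E0.6694
G1 X-4.11 Y5.87 E0.7439
G1 X-6.49 Y3.03 E0.8182
G1 X-7.13 Y-0.62 E0.8926

At z = 2.88 mm: the cone contributes a regular 12-gon of circumradius 7.160 (interpolated between r1=9.5 and r2=3 at t=0.360); the r=4.5 sphere at (5.5, 13.5) contributes a regular 12-gon of circumradius √(4.5²−3.88²) = 2.279; After the difference (first − rest): starting from the cone, the r=4.5 sphere at (5.5, 13.5) misses the remaining region (no effect) — 1 connected region; (whole slice rotated 65° about Z — lengths, areas and connectivity unchanged). The outline is a single polygon with 12 vertices. Extrusion per mm of travel: 0.4 × 0.32 / (π × 1.425²) = 0.020065. Accumulating E over each segment gives final E = 0.8926.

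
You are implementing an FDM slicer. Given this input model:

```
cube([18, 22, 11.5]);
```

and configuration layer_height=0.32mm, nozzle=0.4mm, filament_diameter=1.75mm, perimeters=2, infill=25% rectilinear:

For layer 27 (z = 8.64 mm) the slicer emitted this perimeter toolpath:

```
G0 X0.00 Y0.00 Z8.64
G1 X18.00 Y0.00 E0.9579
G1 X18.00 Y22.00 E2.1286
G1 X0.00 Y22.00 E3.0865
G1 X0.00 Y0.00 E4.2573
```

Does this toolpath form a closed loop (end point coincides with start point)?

yes

Start point (G0): (0.00, 0.00). End point (last G1): the path returns to the start — closed.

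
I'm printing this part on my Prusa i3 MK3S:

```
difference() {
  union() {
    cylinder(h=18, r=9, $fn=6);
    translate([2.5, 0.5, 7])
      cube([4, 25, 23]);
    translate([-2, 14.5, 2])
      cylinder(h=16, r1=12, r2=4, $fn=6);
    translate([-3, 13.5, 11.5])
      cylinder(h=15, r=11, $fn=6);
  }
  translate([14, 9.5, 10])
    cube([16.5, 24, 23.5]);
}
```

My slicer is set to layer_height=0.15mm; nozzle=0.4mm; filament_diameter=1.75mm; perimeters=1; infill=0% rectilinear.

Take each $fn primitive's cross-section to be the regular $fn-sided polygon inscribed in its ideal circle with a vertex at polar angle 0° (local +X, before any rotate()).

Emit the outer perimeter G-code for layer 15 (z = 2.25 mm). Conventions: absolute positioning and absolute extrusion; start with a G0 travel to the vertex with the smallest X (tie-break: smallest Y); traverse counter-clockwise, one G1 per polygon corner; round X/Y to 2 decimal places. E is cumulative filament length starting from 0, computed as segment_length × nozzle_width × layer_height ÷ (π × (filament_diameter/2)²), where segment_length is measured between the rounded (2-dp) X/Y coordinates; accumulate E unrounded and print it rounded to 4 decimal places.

At z = 2.25 mm: the cylinder: section is a regular 6-gon, circumradius r=9; the cube at (2.5, 0.5) does not reach this height (z outside [7, 30]); the cone at (-2, 14.5) (r1=12→r2=4) has section circumradius 11.875 here — a regular 6-gon; the cylinder at (-3, 13.5) is absent (z outside [11.5, 26.5]); Merging all regions: the regions partially overlap (shared area 36.61 mm²), so overlapping operands fuse into one piece — 1 connected region; the cube at (14, 9.5) does not reach this height (z outside [10, 33.5]); After the difference (first − rest): none of the subtracted shapes is present at this height, so that combined region is unchanged — 1 connected region. The outline is a single polygon with 11 vertices. Extrusion per mm of travel: 0.4 × 0.15 / (π × 0.875²) = 0.024945. Accumulating E over each segment gives final E = 2.4316.

G0 X-13.88 Y14.50 Z2.25
G1 X-7.94 Y4.22 E0.2962
G1 X-6.57 Y4.22 E0.3303
G1 X-9.00 Y0.00 E0.4518
G1 X-4.50 Y-7.79 E0.6762
G1 X4.50 Y-7.79 E0.9007
G1 X9.00 Y0.00 E1.1252
G1 X5.25 Y6.49 E1.3121
G1 X9.88 Y14.50 E1.5429
G1 X3.94 Y24.78 E1.8391
G1 X-7.94 Y24.78 E2.1354
G1 X-13.88 Y14.50 E2.4316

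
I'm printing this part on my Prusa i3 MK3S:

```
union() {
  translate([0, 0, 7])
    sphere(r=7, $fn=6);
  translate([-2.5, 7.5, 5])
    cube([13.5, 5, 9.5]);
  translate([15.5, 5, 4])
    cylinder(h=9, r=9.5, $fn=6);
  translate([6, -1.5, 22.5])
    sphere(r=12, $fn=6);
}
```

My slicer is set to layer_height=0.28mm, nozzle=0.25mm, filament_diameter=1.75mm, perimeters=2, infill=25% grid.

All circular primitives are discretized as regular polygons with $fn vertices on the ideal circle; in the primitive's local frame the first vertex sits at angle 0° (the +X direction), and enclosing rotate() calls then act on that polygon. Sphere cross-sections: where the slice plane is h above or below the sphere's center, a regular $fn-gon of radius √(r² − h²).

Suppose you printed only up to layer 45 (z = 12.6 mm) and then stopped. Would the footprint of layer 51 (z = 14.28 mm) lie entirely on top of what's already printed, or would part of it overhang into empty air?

part overhangs

Compare the two slices. At z = 12.6: the sphere: section is a regular 6-gon, circumradius = √(r²−h²) = √(7²−5.6²) = 4.200 (area = (6/2)·4.200²·sin(360°/6) = 45.83 mm²); the 13.5×5 cube at (-2.5, 7.5) contributes its full rectangle (area 67.50 mm²); the r=9.5 cylinder at (15.5, 5) contributes a regular 6-gon of circumradius 9.5 (area = (6/2)·9.500²·sin(360°/6) = 234.48 mm²); the r=12 sphere at (6, -1.5) slices to a regular 6-gon of circumradius 6.782 (√(r²−h²) with h=9.9 from center) (area = (6/2)·6.782²·sin(360°/6) = 119.49 mm²); Taking the union: the regions partially overlap — summed areas 467.29 mm² minus the doubly-counted overlap 51.53 mm² gives 415.76 mm² — area = 415.76 mm². At z = 14.28: the sphere is not intersected at this z (|z−center|=7.280 > r=7); the cube at (-2.5, 7.5) (footprint 13.5×5) is included at this height (area 67.50 mm²); the cylinder at (15.5, 5) does not reach this height (z outside [4, 13]); the r=12 sphere at (6, -1.5) slices to a regular 6-gon of circumradius 8.743 (√(r²−h²) with h=8.22 from center) (area = (6/2)·8.743²·sin(360°/6) = 198.58 mm²); Taking the union: the 2 present regions are separate (no shared area or edge), so areas and boundary lengths simply add and each stays a separate island — area = 266.08 mm². Checking containment: at z = 14.28 the cross-section extends beyond the z = 12.6 cross-section by about 42.11 mm².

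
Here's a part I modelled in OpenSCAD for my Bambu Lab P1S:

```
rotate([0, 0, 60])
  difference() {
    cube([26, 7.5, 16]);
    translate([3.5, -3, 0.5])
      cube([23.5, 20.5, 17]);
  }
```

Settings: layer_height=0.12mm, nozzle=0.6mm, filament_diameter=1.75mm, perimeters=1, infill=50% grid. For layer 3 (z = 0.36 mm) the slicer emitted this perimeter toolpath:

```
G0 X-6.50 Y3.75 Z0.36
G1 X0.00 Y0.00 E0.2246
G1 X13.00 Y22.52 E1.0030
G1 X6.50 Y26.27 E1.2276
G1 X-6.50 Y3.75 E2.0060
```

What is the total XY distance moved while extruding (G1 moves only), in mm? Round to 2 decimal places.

67.01 mm

Sum the Euclidean lengths of each G1 segment: total = 67.01 mm.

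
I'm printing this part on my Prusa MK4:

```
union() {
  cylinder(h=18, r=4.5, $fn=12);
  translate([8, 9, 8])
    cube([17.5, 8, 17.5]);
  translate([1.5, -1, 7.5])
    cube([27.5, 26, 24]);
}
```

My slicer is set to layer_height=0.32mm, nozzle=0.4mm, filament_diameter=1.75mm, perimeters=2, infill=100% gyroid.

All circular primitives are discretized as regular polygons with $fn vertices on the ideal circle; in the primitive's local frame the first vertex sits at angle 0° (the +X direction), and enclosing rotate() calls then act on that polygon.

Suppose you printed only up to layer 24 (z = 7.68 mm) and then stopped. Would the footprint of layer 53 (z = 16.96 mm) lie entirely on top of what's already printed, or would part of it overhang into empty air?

Compare the two slices. At z = 7.68: the r=4.5 cylinder gives a regular 12-gon of circumradius 4.5 (constant along its height) (area = (12/2)·4.500²·sin(360°/12) = 60.75 mm²); the cube at (8, 9) does not reach this height (z outside [8, 25.5]); the cube at (1.5, -1) (footprint 27.5×26) is included at this height (area 715.00 mm²); Merging all regions: the regions partially overlap — summed areas 775.75 mm² minus the doubly-counted overlap 11.60 mm² gives 764.15 mm² — area = 764.15 mm². At z = 16.96: the cylinder: section is a regular 12-gon, circumradius r=4.5 (area = (12/2)·4.500²·sin(360°/12) = 60.75 mm²); the cube at (8, 9) (footprint 17.5×8) is included at this height (area 140.00 mm²); the cube at (1.5, -1) (footprint 27.5×26) is included at this height (area 715.00 mm²); Merging all regions: the regions partially overlap — summed areas 915.75 mm² minus the doubly-counted overlap 151.60 mm² gives 764.15 mm² — area = 764.15 mm². Checking containment: the cross-section at z = 16.96 is a subset of the cross-section at z = 7.68.

entirely on top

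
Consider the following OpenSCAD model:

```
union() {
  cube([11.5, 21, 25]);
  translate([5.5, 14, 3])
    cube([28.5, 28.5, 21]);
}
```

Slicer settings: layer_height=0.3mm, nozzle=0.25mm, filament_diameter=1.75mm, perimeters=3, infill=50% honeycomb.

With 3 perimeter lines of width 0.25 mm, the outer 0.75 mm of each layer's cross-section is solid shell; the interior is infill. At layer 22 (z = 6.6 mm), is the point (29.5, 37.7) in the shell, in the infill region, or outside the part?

At z = 6.6 mm: the 11.5×21 cube contributes its full rectangle; the cube at (5.5, 14) is present — its section is the full 28.5×28.5 rectangle; Taking the union: the regions partially overlap (shared area 42.00 mm²), so overlapping operands fuse into one piece — 1 connected region. Overall, the cross-section is a single solid region. The nearest boundary edge runs (34.00, 42.50)→(34.00, 14.00); distance from the point to it = 4.50 mm. The point is inside the cross-section and 4.50 mm from the nearest boundary — more than the 0.75 mm shell width (3 × 0.25), so it's in the infill interior.

infill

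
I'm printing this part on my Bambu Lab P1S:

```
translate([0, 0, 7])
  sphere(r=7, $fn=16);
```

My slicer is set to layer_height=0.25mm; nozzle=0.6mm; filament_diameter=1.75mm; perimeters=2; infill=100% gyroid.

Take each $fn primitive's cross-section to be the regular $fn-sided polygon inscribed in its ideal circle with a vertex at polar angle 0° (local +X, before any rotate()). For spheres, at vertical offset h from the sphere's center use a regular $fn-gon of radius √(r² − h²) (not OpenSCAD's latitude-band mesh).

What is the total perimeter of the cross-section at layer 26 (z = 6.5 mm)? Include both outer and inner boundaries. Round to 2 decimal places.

43.59 mm

At z = 6.5 mm: the r=7 sphere contributes a regular 16-gon of circumradius √(7²−0.5²) = 6.982 (perimeter = 2·16·6.982·sin(180°/16) = 43.59 mm). Overall, the cross-section is a single solid region. Total boundary length (outer) = 43.59 mm.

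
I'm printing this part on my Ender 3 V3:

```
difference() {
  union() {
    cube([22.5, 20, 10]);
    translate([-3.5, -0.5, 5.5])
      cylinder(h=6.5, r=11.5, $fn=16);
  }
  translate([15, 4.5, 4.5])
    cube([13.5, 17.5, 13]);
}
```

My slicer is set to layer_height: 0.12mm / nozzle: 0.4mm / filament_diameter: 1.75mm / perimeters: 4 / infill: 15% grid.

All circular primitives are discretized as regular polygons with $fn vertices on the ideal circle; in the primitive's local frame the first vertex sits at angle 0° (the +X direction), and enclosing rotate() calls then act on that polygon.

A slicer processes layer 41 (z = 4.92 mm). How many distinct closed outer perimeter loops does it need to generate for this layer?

1

At z = 4.92 mm: the 22.5×20 cube contributes its full rectangle; the cylinder at (-3.5, -0.5) does not reach this height (z outside [5.5, 12]); Merging all regions: only the 22.5×20 cube is present, so the union is just that shape — 1 connected region; the cube at (15, 4.5) is present — its section is the full 13.5×17.5 rectangle; After the difference (first − rest): starting from the result so far, the 13.5×17.5 cube at (15, 4.5) partially overlaps it — only the 116.25 mm² overlap (of its 236.25 mm²) is removed, clipping the outline — 1 connected region. The result has 1 disconnected region.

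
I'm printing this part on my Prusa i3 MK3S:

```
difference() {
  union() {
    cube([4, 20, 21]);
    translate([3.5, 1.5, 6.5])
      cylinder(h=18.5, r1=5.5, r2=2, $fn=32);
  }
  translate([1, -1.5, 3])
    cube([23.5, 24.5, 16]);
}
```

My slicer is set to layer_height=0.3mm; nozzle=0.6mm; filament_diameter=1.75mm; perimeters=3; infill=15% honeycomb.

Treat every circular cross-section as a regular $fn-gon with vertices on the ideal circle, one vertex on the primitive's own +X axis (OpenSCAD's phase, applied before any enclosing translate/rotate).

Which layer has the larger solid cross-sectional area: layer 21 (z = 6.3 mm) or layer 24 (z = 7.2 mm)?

layer 24 (z = 7.2 mm)

Layer 21 (z = 6.3): the 4×20 cube contributes its full rectangle (area 80.00 mm²); the cone at (3.5, 1.5) is absent (z outside [6.5, 25]); Taking the union: only the 4×20 cube is present, so the union is just that shape — area = 80.00 mm²; the 23.5×24.5 cube at (1, -1.5) contributes its full rectangle (area 575.75 mm²); After the difference (first − rest): starting from the result so far (80.00 mm²), the 23.5×24.5 cube at (1, -1.5) partially overlaps it — only the 60.00 mm² overlap (of its 575.75 mm²) is removed, clipping the outline — area = 20.00 mm². So its area = 20.00 mm². Layer 24 (z = 7.2): the 4×20 cube contributes its full rectangle (area 80.00 mm²); the cone at (3.5, 1.5) contributes a regular 32-gon of circumradius 5.368 (interpolated between r1=5.5 and r2=2 at t=0.038) (area = (32/2)·5.368²·sin(360°/32) = 89.93 mm²); Taking the union: the regions partially overlap — summed areas 169.93 mm² minus the doubly-counted overlap 25.96 mm² gives 143.97 mm² — area = 143.97 mm²; the 23.5×24.5 cube at (1, -1.5) contributes its full rectangle (area 575.75 mm²); Subtracting the remaining from the first: starting from the result so far (143.97 mm²), the 23.5×24.5 cube at (1, -1.5) partially overlaps it — only the 97.98 mm² overlap (of its 575.75 mm²) is removed, clipping the outline — area = 46.00 mm². So its area = 46.00 mm². Layer 24 is larger (46.00 vs 20.00 mm²).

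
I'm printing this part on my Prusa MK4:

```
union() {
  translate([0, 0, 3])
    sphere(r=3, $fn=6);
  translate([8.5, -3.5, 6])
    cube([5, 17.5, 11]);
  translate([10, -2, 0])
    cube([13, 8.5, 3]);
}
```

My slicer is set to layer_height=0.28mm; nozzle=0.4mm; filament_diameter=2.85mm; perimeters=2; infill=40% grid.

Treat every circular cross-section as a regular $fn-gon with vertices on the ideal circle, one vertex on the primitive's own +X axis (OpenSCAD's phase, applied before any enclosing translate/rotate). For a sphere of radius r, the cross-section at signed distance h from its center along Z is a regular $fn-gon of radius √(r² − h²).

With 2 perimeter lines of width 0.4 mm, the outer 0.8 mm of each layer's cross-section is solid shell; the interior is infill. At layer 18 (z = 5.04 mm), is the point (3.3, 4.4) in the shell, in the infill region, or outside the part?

outside

At z = 5.04 mm: the r=3 sphere contributes a regular 6-gon of circumradius √(3²−2.04²) = 2.200; the cube at (8.5, -3.5) is not intersected at this z (z outside [6, 17]); the cube at (10, -2) is not intersected at this z (z outside [0, 3]); Merging all regions: only the r=3 sphere is present, so the union is just that shape — 1 connected region. Overall, the cross-section is a single solid region. The nearest boundary edge runs (2.20, 0.00)→(1.10, 1.90); distance from the point to it = 3.33 mm. The point is not inside any of the regions above, so it lies outside the cross-section (3.33 mm from the nearest boundary).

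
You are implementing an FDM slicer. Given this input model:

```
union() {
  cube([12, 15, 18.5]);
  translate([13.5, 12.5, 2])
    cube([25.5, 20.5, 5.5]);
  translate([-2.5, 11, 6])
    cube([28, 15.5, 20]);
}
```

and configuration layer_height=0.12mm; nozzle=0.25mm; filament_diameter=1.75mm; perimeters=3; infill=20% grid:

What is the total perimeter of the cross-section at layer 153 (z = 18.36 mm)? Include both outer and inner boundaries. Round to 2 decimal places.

109.00 mm

At z = 18.36 mm: the cube (footprint 12×15) is included at this height (perimeter 54.00 mm); the cube at (13.5, 12.5) is not intersected at this z (z outside [2, 7.5]); the cube at (-2.5, 11) (footprint 28×15.5) is included at this height (perimeter 87.00 mm); Combining (union): the regions partially overlap (shared area 48.00 mm²), so the edge portions inside another operand are dropped and the merged outline is re-measured after clipping — boundary = 109.00 mm. Overall, the cross-section is a single solid region. Total boundary length (outer) = 109.00 mm.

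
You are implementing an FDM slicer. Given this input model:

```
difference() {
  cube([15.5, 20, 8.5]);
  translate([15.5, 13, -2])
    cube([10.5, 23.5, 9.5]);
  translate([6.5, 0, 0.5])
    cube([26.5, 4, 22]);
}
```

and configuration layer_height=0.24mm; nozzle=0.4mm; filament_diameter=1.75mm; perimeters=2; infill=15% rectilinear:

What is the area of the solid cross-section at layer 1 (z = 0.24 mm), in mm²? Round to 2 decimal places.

At z = 0.24 mm: the cube is present — its section is the full 15.5×20 rectangle (area 310.00 mm²); the 10.5×23.5 cube at (15.5, 13) contributes its full rectangle (area 246.75 mm²); the cube at (6.5, 0) is absent (z outside [0.5, 22.5]); After the difference (first − rest): starting from the 15.5×20 cube (310.00 mm²), the 10.5×23.5 cube at (15.5, 13) misses the remaining region (no effect) — area = 310.00 mm². Overall, the cross-section is a single solid region. Net area = 310.00 mm².

310.00 mm²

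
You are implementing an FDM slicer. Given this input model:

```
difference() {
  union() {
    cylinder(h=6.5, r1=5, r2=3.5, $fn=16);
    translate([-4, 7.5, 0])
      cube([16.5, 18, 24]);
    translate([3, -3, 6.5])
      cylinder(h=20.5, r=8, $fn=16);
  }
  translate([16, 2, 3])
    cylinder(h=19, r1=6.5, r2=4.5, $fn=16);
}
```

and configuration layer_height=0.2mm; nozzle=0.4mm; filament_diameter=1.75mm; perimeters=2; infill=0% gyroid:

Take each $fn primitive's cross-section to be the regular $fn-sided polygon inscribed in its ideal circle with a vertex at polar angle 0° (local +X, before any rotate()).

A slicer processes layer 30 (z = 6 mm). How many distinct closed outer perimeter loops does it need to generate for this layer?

At z = 6 mm: the cone (r1=5→r2=3.5) has section circumradius 3.615 here — a regular 16-gon; the cube at (-4, 7.5) is present — its section is the full 16.5×18 rectangle; the cylinder at (3, -3) is not intersected at this z (z outside [6.5, 27]); Combining (union): the 2 present regions are separate (no shared area or edge), so areas and boundary lengths simply add and each stays a separate island — 2 connected regions; the cone at (16, 2) contributes a regular 16-gon of circumradius 6.184 (interpolated between r1=6.5 and r2=4.5 at t=0.158); Subtracting the remaining from the first: starting from that combined region, the cone at (16, 2) misses the remaining region (no effect) — 2 connected regions. The result has 2 disconnected regions.

2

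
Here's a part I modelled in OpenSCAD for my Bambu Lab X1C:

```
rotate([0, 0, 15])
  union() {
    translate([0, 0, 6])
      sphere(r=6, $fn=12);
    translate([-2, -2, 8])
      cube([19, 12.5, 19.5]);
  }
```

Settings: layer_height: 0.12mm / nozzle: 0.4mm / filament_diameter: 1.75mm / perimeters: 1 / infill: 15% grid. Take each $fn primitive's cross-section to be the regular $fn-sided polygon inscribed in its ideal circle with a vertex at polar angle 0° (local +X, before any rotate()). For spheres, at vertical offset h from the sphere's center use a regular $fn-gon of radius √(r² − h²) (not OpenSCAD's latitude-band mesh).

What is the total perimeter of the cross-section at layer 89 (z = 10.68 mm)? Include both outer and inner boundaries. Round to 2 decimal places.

At z = 10.68 mm: the sphere: section is a regular 12-gon, circumradius = √(r²−h²) = √(6²−4.68²) = 3.755 (perimeter = 2·12·3.755·sin(180°/12) = 23.32 mm); the cube at (-2, -2) (footprint 19×12.5) is included at this height (perimeter 63.00 mm); Merging all regions: the regions partially overlap (shared area 28.51 mm²), so the edge portions inside another operand are dropped and the merged outline is re-measured after clipping — boundary = 66.00 mm; (whole slice rotated 15° about Z — lengths, areas and connectivity unchanged). Overall, the cross-section is a single solid region. Total boundary length (outer) = 66.00 mm.

66.00 mm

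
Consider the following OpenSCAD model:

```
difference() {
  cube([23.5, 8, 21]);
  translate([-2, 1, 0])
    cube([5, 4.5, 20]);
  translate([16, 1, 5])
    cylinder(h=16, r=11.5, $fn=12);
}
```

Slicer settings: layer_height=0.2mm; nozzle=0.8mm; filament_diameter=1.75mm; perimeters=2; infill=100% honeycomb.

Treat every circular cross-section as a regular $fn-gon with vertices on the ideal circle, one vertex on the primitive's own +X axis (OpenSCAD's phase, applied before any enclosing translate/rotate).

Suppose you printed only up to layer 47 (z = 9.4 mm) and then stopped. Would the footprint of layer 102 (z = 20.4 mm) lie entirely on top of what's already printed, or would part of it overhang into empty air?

part overhangs

Compare the two slices. At z = 9.4: the cube (footprint 23.5×8) is included at this height (area 188.00 mm²); the 5×4.5 cube at (-2, 1) contributes its full rectangle (area 22.50 mm²); the cylinder at (16, 1): section is a regular 12-gon, circumradius r=11.5 (area = (12/2)·11.500²·sin(360°/12) = 396.75 mm²); Taking the first minus the rest: starting from the 23.5×8 cube (188.00 mm²), the 5×4.5 cube at (-2, 1) partially overlaps it — only the 13.50 mm² overlap (of its 22.50 mm²) is removed, clipping the outline; the r=11.5 cylinder at (16, 1) partially overlaps it — only the 144.73 mm² overlap (of its 396.75 mm²) is removed, clipping the outline — area = 29.77 mm². At z = 20.4: the cube is present — its section is the full 23.5×8 rectangle (area 188.00 mm²); the cube at (-2, 1) is not intersected at this z (z outside [0, 20]); the r=11.5 cylinder at (16, 1) contributes a regular 12-gon of circumradius 11.5 (area = (12/2)·11.500²·sin(360°/12) = 396.75 mm²); Subtracting the remaining from the first: starting from the 23.5×8 cube (188.00 mm²), the r=11.5 cylinder at (16, 1) partially overlaps it — only the 144.73 mm² overlap (of its 396.75 mm²) is removed, clipping the outline — area = 43.27 mm². Checking containment: at z = 20.4 the cross-section extends beyond the z = 9.4 cross-section by about 13.50 mm².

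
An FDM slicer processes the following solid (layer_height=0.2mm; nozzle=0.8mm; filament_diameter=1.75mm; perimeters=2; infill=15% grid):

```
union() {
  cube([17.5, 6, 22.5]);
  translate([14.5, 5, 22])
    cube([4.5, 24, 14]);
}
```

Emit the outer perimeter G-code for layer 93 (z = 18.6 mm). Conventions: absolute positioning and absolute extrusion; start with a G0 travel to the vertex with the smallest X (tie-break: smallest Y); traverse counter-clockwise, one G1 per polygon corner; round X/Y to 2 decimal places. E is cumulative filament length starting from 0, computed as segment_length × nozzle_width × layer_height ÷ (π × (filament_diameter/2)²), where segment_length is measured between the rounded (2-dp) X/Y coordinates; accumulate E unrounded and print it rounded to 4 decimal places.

At z = 18.6 mm: the cube (footprint 17.5×6) is included at this height; the cube at (14.5, 5) does not reach this height (z outside [22, 36]); Combining (union): only the 17.5×6 cube is present, so the union is just that shape — 1 connected region. The outline is a single polygon with 4 vertices. Extrusion per mm of travel: 0.8 × 0.2 / (π × 0.875²) = 0.066520. Accumulating E over each segment gives final E = 3.1265.

G0 X0.00 Y0.00 Z18.60
G1 X17.50 Y0.00 E1.1641
G1 X17.50 Y6.00 E1.5632
G1 X0.00 Y6.00 E2.7273
G1 X0.00 Y0.00 E3.1265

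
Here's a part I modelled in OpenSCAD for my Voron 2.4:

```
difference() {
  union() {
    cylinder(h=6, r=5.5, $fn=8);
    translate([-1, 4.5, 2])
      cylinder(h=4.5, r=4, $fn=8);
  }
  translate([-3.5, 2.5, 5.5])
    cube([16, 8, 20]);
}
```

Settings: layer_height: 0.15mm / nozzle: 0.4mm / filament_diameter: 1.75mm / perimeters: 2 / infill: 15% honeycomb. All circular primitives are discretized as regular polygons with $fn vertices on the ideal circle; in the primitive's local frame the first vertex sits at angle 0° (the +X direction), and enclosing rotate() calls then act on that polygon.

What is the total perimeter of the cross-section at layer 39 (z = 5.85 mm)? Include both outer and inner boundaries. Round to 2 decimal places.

40.76 mm

At z = 5.85 mm: the r=5.5 cylinder contributes a regular 8-gon of circumradius 5.5 (perimeter = 2·8·5.500·sin(180°/8) = 33.68 mm); the cylinder at (-1, 4.5): section is a regular 8-gon, circumradius r=4 (perimeter = 2·8·4.000·sin(180°/8) = 24.49 mm); Taking the union: the regions partially overlap (shared area 23.48 mm²), so the edge portions inside another operand are dropped and the merged outline is re-measured after clipping — boundary = 39.44 mm; the 16×8 cube at (-3.5, 2.5) contributes its full rectangle (perimeter 48.00 mm); After the difference (first − rest): starting from that combined region, the 16×8 cube at (-3.5, 2.5) partially overlaps it — only the 34.81 mm² overlap (of its 128.00 mm²) is removed, clipping the outline — boundary = 40.76 mm. Overall, the cross-section is a single solid region. Total boundary length (outer) = 40.76 mm.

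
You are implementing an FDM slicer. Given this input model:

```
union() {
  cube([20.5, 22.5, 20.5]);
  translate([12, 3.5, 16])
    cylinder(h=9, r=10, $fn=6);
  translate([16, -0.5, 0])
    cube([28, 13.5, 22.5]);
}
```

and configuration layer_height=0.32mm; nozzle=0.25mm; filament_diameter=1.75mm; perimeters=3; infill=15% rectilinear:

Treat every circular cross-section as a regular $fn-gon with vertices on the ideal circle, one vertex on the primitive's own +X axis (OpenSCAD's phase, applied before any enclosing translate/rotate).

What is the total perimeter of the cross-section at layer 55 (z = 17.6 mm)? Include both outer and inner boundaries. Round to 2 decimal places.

At z = 17.6 mm: the cube is present — its section is the full 20.5×22.5 rectangle (perimeter 86.00 mm); the r=10 cylinder at (12, 3.5) contributes a regular 6-gon of circumradius 10 (perimeter = 2·6·10.000·sin(180°/6) = 60.00 mm); the cube at (16, -0.5) (footprint 28×13.5) is included at this height (perimeter 83.00 mm); Taking the union: the regions partially overlap (shared area 253.25 mm²), so the edge portions inside another operand are dropped and the merged outline is re-measured after clipping — boundary = 139.17 mm. Overall, the cross-section is a single solid region. Total boundary length (outer) = 139.17 mm.

139.17 mm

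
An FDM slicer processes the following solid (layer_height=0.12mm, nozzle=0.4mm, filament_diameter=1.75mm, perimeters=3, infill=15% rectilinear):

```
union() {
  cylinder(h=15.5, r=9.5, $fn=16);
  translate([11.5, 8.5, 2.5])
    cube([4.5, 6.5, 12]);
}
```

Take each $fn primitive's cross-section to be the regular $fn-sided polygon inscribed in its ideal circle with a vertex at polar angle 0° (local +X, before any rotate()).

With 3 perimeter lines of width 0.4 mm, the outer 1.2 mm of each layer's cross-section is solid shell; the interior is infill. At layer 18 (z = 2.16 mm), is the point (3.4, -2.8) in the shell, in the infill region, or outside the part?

At z = 2.16 mm: the cylinder: section is a regular 16-gon, circumradius r=9.5; the cube at (11.5, 8.5) is absent (z outside [2.5, 14.5]); Merging all regions: only the r=9.5 cylinder is present, so the union is just that shape — 1 connected region. Overall, the cross-section is a single solid region. The nearest boundary edge runs (6.72, -6.72)→(8.78, -3.64); distance from the point to it = 4.93 mm. The point is inside the cross-section and 4.93 mm from the nearest boundary — more than the 1.2 mm shell width (3 × 0.4), so it's in the infill interior.

infill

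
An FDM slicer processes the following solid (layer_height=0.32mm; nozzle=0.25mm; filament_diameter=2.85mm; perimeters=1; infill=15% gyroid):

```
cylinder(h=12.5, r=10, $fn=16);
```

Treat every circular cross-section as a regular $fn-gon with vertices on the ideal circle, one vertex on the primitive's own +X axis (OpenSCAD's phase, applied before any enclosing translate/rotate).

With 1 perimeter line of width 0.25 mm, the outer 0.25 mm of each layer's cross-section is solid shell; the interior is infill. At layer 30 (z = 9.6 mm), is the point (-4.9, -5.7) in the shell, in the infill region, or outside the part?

At z = 9.6 mm: the r=10 cylinder gives a regular 16-gon of circumradius 10 (constant along its height). Overall, the cross-section is a single solid region. The nearest boundary edge runs (-7.07, -7.07)→(-3.83, -9.24); distance from the point to it = 2.35 mm. The point is inside the cross-section and 2.35 mm from the nearest boundary — more than the 0.25 mm shell width (1 × 0.25), so it's in the infill interior.

infill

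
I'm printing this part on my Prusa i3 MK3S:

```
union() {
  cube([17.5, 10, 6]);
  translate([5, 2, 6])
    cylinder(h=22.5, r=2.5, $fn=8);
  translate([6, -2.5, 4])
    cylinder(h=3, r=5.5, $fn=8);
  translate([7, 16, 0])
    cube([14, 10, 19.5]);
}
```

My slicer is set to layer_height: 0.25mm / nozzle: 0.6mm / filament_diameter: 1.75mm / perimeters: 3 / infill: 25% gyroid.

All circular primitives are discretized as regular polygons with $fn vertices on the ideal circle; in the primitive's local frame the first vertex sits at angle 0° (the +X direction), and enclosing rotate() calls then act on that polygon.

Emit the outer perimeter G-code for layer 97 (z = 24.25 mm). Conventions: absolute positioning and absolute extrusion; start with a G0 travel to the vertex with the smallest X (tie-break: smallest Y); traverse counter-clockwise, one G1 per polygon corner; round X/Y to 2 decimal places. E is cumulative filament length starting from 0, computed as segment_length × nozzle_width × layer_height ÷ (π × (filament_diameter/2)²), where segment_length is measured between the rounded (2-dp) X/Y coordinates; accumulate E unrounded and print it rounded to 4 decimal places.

G0 X2.50 Y2.00 Z24.25
G1 X3.23 Y0.23 E0.1194
G1 X5.00 Y-0.50 E0.2388
G1 X6.77 Y0.23 E0.3582
G1 X7.50 Y2.00 E0.4776
G1 X6.77 Y3.77 E0.5970
G1 X5.00 Y4.50 E0.7164
G1 X3.23 Y3.77 E0.8358
G1 X2.50 Y2.00 E0.9552

At z = 24.25 mm: the cube is absent (z outside [0, 6]); the r=2.5 cylinder at (5, 2) gives a regular 8-gon of circumradius 2.5 (constant along its height); the cylinder at (6, -2.5) does not reach this height (z outside [4, 7]); the cube at (7, 16) is not intersected at this z (z outside [0, 19.5]); Combining (union): only the r=2.5 cylinder at (5, 2) is present, so the union is just that shape — 1 connected region. The outline is a single polygon with 8 vertices. Extrusion per mm of travel: 0.6 × 0.25 / (π × 0.875²) = 0.062363. Accumulating E over each segment gives final E = 0.9552.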